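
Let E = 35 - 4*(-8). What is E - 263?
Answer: -196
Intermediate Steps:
E = 67 (E = 35 - 1*(-32) = 35 + 32 = 67)
E - 263 = 67 - 263 = -196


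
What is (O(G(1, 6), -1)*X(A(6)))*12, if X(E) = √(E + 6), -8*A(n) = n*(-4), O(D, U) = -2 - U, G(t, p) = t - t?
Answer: -36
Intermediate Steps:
G(t, p) = 0
A(n) = n/2 (A(n) = -n*(-4)/8 = -(-1)*n/2 = n/2)
X(E) = √(6 + E)
(O(G(1, 6), -1)*X(A(6)))*12 = ((-2 - 1*(-1))*√(6 + (½)*6))*12 = ((-2 + 1)*√(6 + 3))*12 = -√9*12 = -1*3*12 = -3*12 = -36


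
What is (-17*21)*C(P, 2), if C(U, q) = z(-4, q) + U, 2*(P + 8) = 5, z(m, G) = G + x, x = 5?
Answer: -1071/2 ≈ -535.50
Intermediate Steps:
z(m, G) = 5 + G (z(m, G) = G + 5 = 5 + G)
P = -11/2 (P = -8 + (½)*5 = -8 + 5/2 = -11/2 ≈ -5.5000)
C(U, q) = 5 + U + q (C(U, q) = (5 + q) + U = 5 + U + q)
(-17*21)*C(P, 2) = (-17*21)*(5 - 11/2 + 2) = -357*3/2 = -1071/2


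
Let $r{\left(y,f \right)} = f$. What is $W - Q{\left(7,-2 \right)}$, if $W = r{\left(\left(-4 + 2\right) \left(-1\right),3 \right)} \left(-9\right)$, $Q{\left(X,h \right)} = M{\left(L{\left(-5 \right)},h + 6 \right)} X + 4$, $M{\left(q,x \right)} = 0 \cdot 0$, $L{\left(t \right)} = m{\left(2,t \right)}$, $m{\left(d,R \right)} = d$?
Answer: $-31$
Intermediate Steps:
$L{\left(t \right)} = 2$
$M{\left(q,x \right)} = 0$
$Q{\left(X,h \right)} = 4$ ($Q{\left(X,h \right)} = 0 X + 4 = 0 + 4 = 4$)
$W = -27$ ($W = 3 \left(-9\right) = -27$)
$W - Q{\left(7,-2 \right)} = -27 - 4 = -31$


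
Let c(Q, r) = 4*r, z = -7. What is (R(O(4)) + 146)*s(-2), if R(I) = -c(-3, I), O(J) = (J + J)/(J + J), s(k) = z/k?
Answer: 497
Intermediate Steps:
s(k) = -7/k
O(J) = 1 (O(J) = (2*J)/((2*J)) = (2*J)*(1/(2*J)) = 1)
R(I) = -4*I
(R(O(4)) + 146)*s(-2) = (-4*1 + 146)*(-7/(-2)) = (-4 + 146)*(-7*(-½)) = 142*(7/2) = 497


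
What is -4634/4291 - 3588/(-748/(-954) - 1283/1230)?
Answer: 430111728146/31052741 ≈ 13851.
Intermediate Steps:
-4634/4291 - 3588/(-748/(-954) - 1283/1230) = -4634*1/4291 - 3588/(-748*(-1/954) - 1283*1/1230) = -662/613 - 3588/(374/477 - 1283/1230) = -662/613 - 3588/(-50657/195570) = -662/613 - 3588*(-195570/50657) = -662/613 + 701705160/50657 = 430111728146/31052741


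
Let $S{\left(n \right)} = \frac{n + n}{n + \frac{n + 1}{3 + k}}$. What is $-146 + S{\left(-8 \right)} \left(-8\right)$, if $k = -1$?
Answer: $- \frac{3614}{23} \approx -157.13$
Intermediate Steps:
$S{\left(n \right)} = \frac{2 n}{\frac{1}{2} + \frac{3 n}{2}}$ ($S{\left(n \right)} = \frac{n + n}{n + \frac{n + 1}{3 - 1}} = \frac{2 n}{n + \frac{1 + n}{2}} = \frac{2 n}{n + \left(1 + n\right) \frac{1}{2}} = \frac{2 n}{n + \left(\frac{1}{2} + \frac{n}{2}\right)} = \frac{2 n}{\frac{1}{2} + \frac{3 n}{2}}$)
$-146 + S{\left(-8 \right)} \left(-8\right) = -146 + 4 \left(-8\right) \frac{1}{1 + 3 \left(-8\right)} \left(-8\right) = -146 + 4 \left(-8\right) \frac{1}{1 - 24} \left(-8\right) = -146 + 4 \left(-8\right) \frac{1}{-23} \left(-8\right) = -146 + 4 \left(-8\right) \left(- \frac{1}{23}\right) \left(-8\right) = -146 + \frac{32}{23} \left(-8\right) = -146 - \frac{256}{23} = - \frac{3614}{23}$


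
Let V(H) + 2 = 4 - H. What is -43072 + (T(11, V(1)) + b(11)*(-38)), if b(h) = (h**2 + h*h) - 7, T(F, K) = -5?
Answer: -52007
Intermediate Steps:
V(H) = 2 - H (V(H) = -2 + (4 - H) = 2 - H)
b(h) = -7 + 2*h**2 (b(h) = (h**2 + h**2) - 7 = 2*h**2 - 7 = -7 + 2*h**2)
-43072 + (T(11, V(1)) + b(11)*(-38)) = -43072 + (-5 + (-7 + 2*11**2)*(-38)) = -43072 + (-5 + (-7 + 2*121)*(-38)) = -43072 + (-5 + (-7 + 242)*(-38)) = -43072 + (-5 + 235*(-38)) = -43072 + (-5 - 8930) = -43072 - 8935 = -52007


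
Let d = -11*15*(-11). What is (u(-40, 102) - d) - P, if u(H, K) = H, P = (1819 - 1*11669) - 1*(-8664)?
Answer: -669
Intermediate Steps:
P = -1186 (P = (1819 - 11669) + 8664 = -9850 + 8664 = -1186)
d = 1815 (d = -165*(-11) = 1815)
(u(-40, 102) - d) - P = (-40 - 1*1815) - 1*(-1186) = (-40 - 1815) + 1186 = -1855 + 1186 = -669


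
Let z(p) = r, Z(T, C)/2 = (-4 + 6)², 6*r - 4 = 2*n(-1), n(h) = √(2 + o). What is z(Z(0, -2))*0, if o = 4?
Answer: 0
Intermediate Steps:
n(h) = √6 (n(h) = √(2 + 4) = √6)
r = ⅔ + √6/3 (r = ⅔ + (2*√6)/6 = ⅔ + √6/3 ≈ 1.4832)
Z(T, C) = 8 (Z(T, C) = 2*(-4 + 6)² = 2*2² = 2*4 = 8)
z(p) = ⅔ + √6/3
z(Z(0, -2))*0 = (⅔ + √6/3)*0 = 0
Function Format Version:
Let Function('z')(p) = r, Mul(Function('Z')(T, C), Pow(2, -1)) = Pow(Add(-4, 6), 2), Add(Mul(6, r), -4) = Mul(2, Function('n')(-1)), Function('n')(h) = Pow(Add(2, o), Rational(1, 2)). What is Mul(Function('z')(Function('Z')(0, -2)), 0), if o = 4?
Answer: 0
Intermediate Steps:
Function('n')(h) = Pow(6, Rational(1, 2)) (Function('n')(h) = Pow(Add(2, 4), Rational(1, 2)) = Pow(6, Rational(1, 2)))
r = Add(Rational(2, 3), Mul(Rational(1, 3), Pow(6, Rational(1, 2)))) (r = Add(Rational(2, 3), Mul(Rational(1, 6), Mul(2, Pow(6, Rational(1, 2))))) = Add(Rational(2, 3), Mul(Rational(1, 3), Pow(6, Rational(1, 2)))) ≈ 1.4832)
Function('Z')(T, C) = 8 (Function('Z')(T, C) = Mul(2, Pow(Add(-4, 6), 2)) = Mul(2, Pow(2, 2)) = Mul(2, 4) = 8)
Function('z')(p) = Add(Rational(2, 3), Mul(Rational(1, 3), Pow(6, Rational(1, 2))))
Mul(Function('z')(Function('Z')(0, -2)), 0) = Mul(Add(Rational(2, 3), Mul(Rational(1, 3), Pow(6, Rational(1, 2)))), 0) = 0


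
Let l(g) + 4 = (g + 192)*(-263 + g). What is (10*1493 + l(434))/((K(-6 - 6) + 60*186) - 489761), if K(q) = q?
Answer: -121972/478613 ≈ -0.25484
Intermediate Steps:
l(g) = -4 + (-263 + g)*(192 + g) (l(g) = -4 + (g + 192)*(-263 + g) = -4 + (192 + g)*(-263 + g) = -4 + (-263 + g)*(192 + g))
(10*1493 + l(434))/((K(-6 - 6) + 60*186) - 489761) = (10*1493 + (-50500 + 434**2 - 71*434))/(((-6 - 6) + 60*186) - 489761) = (14930 + (-50500 + 188356 - 30814))/((-12 + 11160) - 489761) = (14930 + 107042)/(11148 - 489761) = 121972/(-478613) = 121972*(-1/478613) = -121972/478613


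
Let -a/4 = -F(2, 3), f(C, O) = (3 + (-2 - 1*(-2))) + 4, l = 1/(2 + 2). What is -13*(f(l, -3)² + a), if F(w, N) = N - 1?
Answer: -741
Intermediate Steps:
F(w, N) = -1 + N
l = ¼ (l = 1/4 = ¼ ≈ 0.25000)
f(C, O) = 7 (f(C, O) = (3 + (-2 + 2)) + 4 = (3 + 0) + 4 = 3 + 4 = 7)
a = 8 (a = -(-4)*(-1 + 3) = -(-4)*2 = -4*(-2) = 8)
-13*(f(l, -3)² + a) = -13*(7² + 8) = -13*(49 + 8) = -13*57 = -741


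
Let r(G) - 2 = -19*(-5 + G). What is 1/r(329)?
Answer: -1/6154 ≈ -0.00016250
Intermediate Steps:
r(G) = 97 - 19*G (r(G) = 2 - 19*(-5 + G) = 2 + (95 - 19*G) = 97 - 19*G)
1/r(329) = 1/(97 - 19*329) = 1/(97 - 6251) = 1/(-6154) = -1/6154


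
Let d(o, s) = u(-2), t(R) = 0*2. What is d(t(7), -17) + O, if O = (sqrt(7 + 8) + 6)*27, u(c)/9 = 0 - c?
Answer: 180 + 27*sqrt(15) ≈ 284.57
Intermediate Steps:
t(R) = 0
u(c) = -9*c (u(c) = 9*(0 - c) = 9*(-c) = -9*c)
d(o, s) = 18 (d(o, s) = -9*(-2) = 18)
O = 162 + 27*sqrt(15) (O = (sqrt(15) + 6)*27 = (6 + sqrt(15))*27 = 162 + 27*sqrt(15) ≈ 266.57)
d(t(7), -17) + O = 18 + (162 + 27*sqrt(15)) = 180 + 27*sqrt(15)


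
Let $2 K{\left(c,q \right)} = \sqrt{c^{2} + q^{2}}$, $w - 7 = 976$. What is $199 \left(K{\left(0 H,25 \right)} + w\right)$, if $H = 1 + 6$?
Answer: $\frac{396209}{2} \approx 1.981 \cdot 10^{5}$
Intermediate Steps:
$w = 983$ ($w = 7 + 976 = 983$)
$H = 7$
$K{\left(c,q \right)} = \frac{\sqrt{c^{2} + q^{2}}}{2}$
$199 \left(K{\left(0 H,25 \right)} + w\right) = 199 \left(\frac{\sqrt{\left(0 \cdot 7\right)^{2} + 25^{2}}}{2} + 983\right) = 199 \left(\frac{\sqrt{0^{2} + 625}}{2} + 983\right) = 199 \left(\frac{\sqrt{0 + 625}}{2} + 983\right) = 199 \left(\frac{\sqrt{625}}{2} + 983\right) = 199 \left(\frac{1}{2} \cdot 25 + 983\right) = 199 \left(\frac{25}{2} + 983\right) = 199 \cdot \frac{1991}{2} = \frac{396209}{2}$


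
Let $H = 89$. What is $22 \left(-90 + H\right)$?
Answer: $-22$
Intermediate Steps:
$22 \left(-90 + H\right) = 22 \left(-90 + 89\right) = 22 \left(-1\right) = -22$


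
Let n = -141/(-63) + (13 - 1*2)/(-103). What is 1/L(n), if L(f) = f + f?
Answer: 2163/9220 ≈ 0.23460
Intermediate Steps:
n = 4610/2163 (n = -141*(-1/63) + (13 - 2)*(-1/103) = 47/21 + 11*(-1/103) = 47/21 - 11/103 = 4610/2163 ≈ 2.1313)
L(f) = 2*f
1/L(n) = 1/(2*(4610/2163)) = 1/(9220/2163) = 2163/9220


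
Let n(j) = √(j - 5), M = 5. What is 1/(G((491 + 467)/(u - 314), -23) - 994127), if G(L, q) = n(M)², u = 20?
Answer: -1/994127 ≈ -1.0059e-6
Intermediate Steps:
n(j) = √(-5 + j)
G(L, q) = 0 (G(L, q) = (√(-5 + 5))² = (√0)² = 0² = 0)
1/(G((491 + 467)/(u - 314), -23) - 994127) = 1/(0 - 994127) = 1/(-994127) = -1/994127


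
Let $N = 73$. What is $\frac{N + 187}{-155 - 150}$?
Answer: $- \frac{52}{61} \approx -0.85246$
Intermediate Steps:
$\frac{N + 187}{-155 - 150} = \frac{73 + 187}{-155 - 150} = \frac{260}{-305} = 260 \left(- \frac{1}{305}\right) = - \frac{52}{61}$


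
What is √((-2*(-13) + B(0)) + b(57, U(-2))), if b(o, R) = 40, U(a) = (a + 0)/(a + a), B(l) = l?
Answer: √66 ≈ 8.1240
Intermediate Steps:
U(a) = ½ (U(a) = a/((2*a)) = a*(1/(2*a)) = ½)
√((-2*(-13) + B(0)) + b(57, U(-2))) = √((-2*(-13) + 0) + 40) = √((26 + 0) + 40) = √(26 + 40) = √66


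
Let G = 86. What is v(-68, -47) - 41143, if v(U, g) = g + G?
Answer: -41104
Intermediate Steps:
v(U, g) = 86 + g (v(U, g) = g + 86 = 86 + g)
v(-68, -47) - 41143 = (86 - 47) - 41143 = 39 - 41143 = -41104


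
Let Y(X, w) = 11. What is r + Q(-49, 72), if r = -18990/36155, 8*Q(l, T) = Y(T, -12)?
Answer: 49157/57848 ≈ 0.84976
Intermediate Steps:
Q(l, T) = 11/8 (Q(l, T) = (⅛)*11 = 11/8)
r = -3798/7231 (r = -18990*1/36155 = -3798/7231 ≈ -0.52524)
r + Q(-49, 72) = -3798/7231 + 11/8 = 49157/57848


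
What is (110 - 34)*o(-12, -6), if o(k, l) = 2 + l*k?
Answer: 5624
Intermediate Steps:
o(k, l) = 2 + k*l
(110 - 34)*o(-12, -6) = (110 - 34)*(2 - 12*(-6)) = 76*(2 + 72) = 76*74 = 5624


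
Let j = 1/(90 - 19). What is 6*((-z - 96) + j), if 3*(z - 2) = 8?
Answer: -42878/71 ≈ -603.92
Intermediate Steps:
z = 14/3 (z = 2 + (1/3)*8 = 2 + 8/3 = 14/3 ≈ 4.6667)
j = 1/71 ≈ 0.014085
6*((-z - 96) + j) = 6*((-1*14/3 - 96) + 1/71) = 6*((-14/3 - 96) + 1/71) = 6*(-302/3 + 1/71) = 6*(-21439/213) = -42878/71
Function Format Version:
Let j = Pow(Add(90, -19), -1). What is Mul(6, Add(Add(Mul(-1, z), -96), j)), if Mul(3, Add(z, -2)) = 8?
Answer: Rational(-42878, 71) ≈ -603.92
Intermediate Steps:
z = Rational(14, 3) (z = Add(2, Mul(Rational(1, 3), 8)) = Add(2, Rational(8, 3)) = Rational(14, 3) ≈ 4.6667)
j = Rational(1, 71) (j = Pow(71, -1) = Rational(1, 71) ≈ 0.014085)
Mul(6, Add(Add(Mul(-1, z), -96), j)) = Mul(6, Add(Add(Mul(-1, Rational(14, 3)), -96), Rational(1, 71))) = Mul(6, Add(Add(Rational(-14, 3), -96), Rational(1, 71))) = Mul(6, Add(Rational(-302, 3), Rational(1, 71))) = Mul(6, Rational(-21439, 213)) = Rational(-42878, 71)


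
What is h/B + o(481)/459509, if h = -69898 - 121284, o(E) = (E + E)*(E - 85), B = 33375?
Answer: -75135576638/15336112875 ≈ -4.8993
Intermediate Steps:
o(E) = 2*E*(-85 + E) (o(E) = (2*E)*(-85 + E) = 2*E*(-85 + E))
h = -191182
h/B + o(481)/459509 = -191182/33375 + (2*481*(-85 + 481))/459509 = -191182*1/33375 + (2*481*396)*(1/459509) = -191182/33375 + 380952*(1/459509) = -191182/33375 + 380952/459509 = -75135576638/15336112875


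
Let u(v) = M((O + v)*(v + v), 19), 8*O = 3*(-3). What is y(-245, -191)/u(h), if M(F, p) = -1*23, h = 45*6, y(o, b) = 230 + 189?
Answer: -419/23 ≈ -18.217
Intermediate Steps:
O = -9/8 (O = (3*(-3))/8 = (⅛)*(-9) = -9/8 ≈ -1.1250)
y(o, b) = 419
h = 270
M(F, p) = -23
u(v) = -23
y(-245, -191)/u(h) = 419/(-23) = 419*(-1/23) = -419/23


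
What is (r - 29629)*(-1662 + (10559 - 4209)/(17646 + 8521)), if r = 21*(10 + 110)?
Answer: 1178786177236/26167 ≈ 4.5049e+7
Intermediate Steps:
r = 2520 (r = 21*120 = 2520)
(r - 29629)*(-1662 + (10559 - 4209)/(17646 + 8521)) = (2520 - 29629)*(-1662 + (10559 - 4209)/(17646 + 8521)) = -27109*(-1662 + 6350/26167) = -27109*(-43483204/26167) = 1178786177236/26167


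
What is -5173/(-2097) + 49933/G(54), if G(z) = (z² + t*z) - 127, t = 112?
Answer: 150423302/18531189 ≈ 8.1173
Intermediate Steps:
G(z) = -127 + z² + 112*z (G(z) = (z² + 112*z) - 127 = -127 + z² + 112*z)
-5173/(-2097) + 49933/G(54) = -5173/(-2097) + 49933/(-127 + 54² + 112*54) = -5173*(-1/2097) + 49933/(-127 + 2916 + 6048) = 5173/2097 + 49933/8837 = 150423302/18531189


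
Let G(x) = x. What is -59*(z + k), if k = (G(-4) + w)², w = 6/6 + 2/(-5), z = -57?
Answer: 67024/25 ≈ 2681.0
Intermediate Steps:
w = ⅗ (w = 6*(⅙) + 2*(-⅕) = 1 - ⅖ = ⅗ ≈ 0.60000)
k = 289/25 (k = (-4 + ⅗)² = (-17/5)² = 289/25 ≈ 11.560)
-59*(z + k) = -59*(-57 + 289/25) = -59*(-1136/25) = 67024/25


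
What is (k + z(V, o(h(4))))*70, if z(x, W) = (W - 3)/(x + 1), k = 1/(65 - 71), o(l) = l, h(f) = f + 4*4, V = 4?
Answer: 679/3 ≈ 226.33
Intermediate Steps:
h(f) = 16 + f (h(f) = f + 16 = 16 + f)
k = -⅙ (k = 1/(-6) = -⅙ ≈ -0.16667)
z(x, W) = (-3 + W)/(1 + x)
(k + z(V, o(h(4))))*70 = (-⅙ + (-3 + (16 + 4))/(1 + 4))*70 = (-⅙ + (-3 + 20)/5)*70 = (-⅙ + (⅕)*17)*70 = (-⅙ + 17/5)*70 = (97/30)*70 = 679/3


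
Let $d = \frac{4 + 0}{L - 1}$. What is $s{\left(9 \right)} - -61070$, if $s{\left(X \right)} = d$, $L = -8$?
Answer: $\frac{549626}{9} \approx 61070.0$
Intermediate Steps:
$d = - \frac{4}{9}$ ($d = \frac{4 + 0}{-8 - 1} = \frac{4}{-9} = 4 \left(- \frac{1}{9}\right) = - \frac{4}{9} \approx -0.44444$)
$s{\left(X \right)} = - \frac{4}{9}$
$s{\left(9 \right)} - -61070 = - \frac{4}{9} - -61070 = - \frac{4}{9} + 61070 = \frac{549626}{9}$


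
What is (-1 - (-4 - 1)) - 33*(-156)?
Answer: 5152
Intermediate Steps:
(-1 - (-4 - 1)) - 33*(-156) = (-1 - 1*(-5)) + 5148 = (-1 + 5) + 5148 = 4 + 5148 = 5152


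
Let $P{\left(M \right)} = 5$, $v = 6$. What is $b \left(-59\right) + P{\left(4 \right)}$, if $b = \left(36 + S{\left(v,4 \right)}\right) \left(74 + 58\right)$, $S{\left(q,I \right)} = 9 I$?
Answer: $-560731$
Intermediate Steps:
$b = 9504$ ($b = \left(36 + 9 \cdot 4\right) \left(74 + 58\right) = \left(36 + 36\right) 132 = 72 \cdot 132 = 9504$)
$b \left(-59\right) + P{\left(4 \right)} = 9504 \left(-59\right) + 5 = -560736 + 5 = -560731$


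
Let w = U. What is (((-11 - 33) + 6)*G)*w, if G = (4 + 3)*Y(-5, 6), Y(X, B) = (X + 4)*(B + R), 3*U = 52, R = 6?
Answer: 55328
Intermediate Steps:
U = 52/3 (U = (1/3)*52 = 52/3 ≈ 17.333)
w = 52/3 ≈ 17.333
Y(X, B) = (4 + X)*(6 + B) (Y(X, B) = (X + 4)*(B + 6) = (4 + X)*(6 + B))
G = -84 (G = (4 + 3)*(24 + 4*6 + 6*(-5) + 6*(-5)) = 7*(24 + 24 - 30 - 30) = 7*(-12) = -84)
(((-11 - 33) + 6)*G)*w = (((-11 - 33) + 6)*(-84))*(52/3) = ((-44 + 6)*(-84))*(52/3) = -38*(-84)*(52/3) = 3192*(52/3) = 55328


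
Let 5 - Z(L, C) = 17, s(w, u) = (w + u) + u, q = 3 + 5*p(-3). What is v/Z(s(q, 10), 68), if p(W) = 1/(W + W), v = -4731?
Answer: 1577/4 ≈ 394.25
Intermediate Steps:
p(W) = 1/(2*W)
q = 13/6 (q = 3 + 5*((½)/(-3)) = 3 + 5*((½)*(-⅓)) = 3 + 5*(-⅙) = 3 - ⅚ = 13/6 ≈ 2.1667)
s(w, u) = w + 2*u (s(w, u) = (u + w) + u = w + 2*u)
Z(L, C) = -12 (Z(L, C) = 5 - 1*17 = 5 - 17 = -12)
v/Z(s(q, 10), 68) = -4731/(-12) = -4731*(-1/12) = 1577/4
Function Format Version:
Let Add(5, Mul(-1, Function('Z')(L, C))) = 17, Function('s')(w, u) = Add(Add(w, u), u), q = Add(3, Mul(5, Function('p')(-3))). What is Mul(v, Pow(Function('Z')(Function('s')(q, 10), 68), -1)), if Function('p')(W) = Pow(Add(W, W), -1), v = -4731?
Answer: Rational(1577, 4) ≈ 394.25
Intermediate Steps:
Function('p')(W) = Mul(Rational(1, 2), Pow(W, -1)) (Function('p')(W) = Pow(Mul(2, W), -1) = Mul(Rational(1, 2), Pow(W, -1)))
q = Rational(13, 6) (q = Add(3, Mul(5, Mul(Rational(1, 2), Pow(-3, -1)))) = Add(3, Mul(5, Mul(Rational(1, 2), Rational(-1, 3)))) = Add(3, Mul(5, Rational(-1, 6))) = Add(3, Rational(-5, 6)) = Rational(13, 6) ≈ 2.1667)
Function('s')(w, u) = Add(w, Mul(2, u)) (Function('s')(w, u) = Add(Add(u, w), u) = Add(w, Mul(2, u)))
Function('Z')(L, C) = -12 (Function('Z')(L, C) = Add(5, Mul(-1, 17)) = Add(5, -17) = -12)
Mul(v, Pow(Function('Z')(Function('s')(q, 10), 68), -1)) = Mul(-4731, Pow(-12, -1)) = Mul(-4731, Rational(-1, 12)) = Rational(1577, 4)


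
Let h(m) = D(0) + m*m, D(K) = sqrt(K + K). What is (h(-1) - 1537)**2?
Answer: 2359296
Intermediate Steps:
D(K) = sqrt(2)*sqrt(K) (D(K) = sqrt(2*K) = sqrt(2)*sqrt(K))
h(m) = m**2 (h(m) = sqrt(2)*sqrt(0) + m*m = sqrt(2)*0 + m**2 = 0 + m**2 = m**2)
(h(-1) - 1537)**2 = ((-1)**2 - 1537)**2 = (1 - 1537)**2 = (-1536)**2 = 2359296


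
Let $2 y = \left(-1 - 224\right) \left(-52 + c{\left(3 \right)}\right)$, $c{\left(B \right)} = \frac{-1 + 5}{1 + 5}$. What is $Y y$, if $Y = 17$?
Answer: $98175$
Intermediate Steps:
$c{\left(B \right)} = \frac{2}{3}$ ($c{\left(B \right)} = \frac{4}{6} = 4 \cdot \frac{1}{6} = \frac{2}{3}$)
$y = 5775$ ($y = \frac{\left(-1 - 224\right) \left(-52 + \frac{2}{3}\right)}{2} = \frac{\left(-225\right) \left(- \frac{154}{3}\right)}{2} = \frac{1}{2} \cdot 11550 = 5775$)
$Y y = 17 \cdot 5775 = 98175$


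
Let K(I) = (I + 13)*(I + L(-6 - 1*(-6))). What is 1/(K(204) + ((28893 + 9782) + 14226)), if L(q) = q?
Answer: 1/97169 ≈ 1.0291e-5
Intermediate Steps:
K(I) = I*(13 + I) (K(I) = (I + 13)*(I + (-6 - 1*(-6))) = (13 + I)*(I + (-6 + 6)) = (13 + I)*(I + 0) = (13 + I)*I = I*(13 + I))
1/(K(204) + ((28893 + 9782) + 14226)) = 1/(204*(13 + 204) + ((28893 + 9782) + 14226)) = 1/(204*217 + (38675 + 14226)) = 1/(44268 + 52901) = 1/97169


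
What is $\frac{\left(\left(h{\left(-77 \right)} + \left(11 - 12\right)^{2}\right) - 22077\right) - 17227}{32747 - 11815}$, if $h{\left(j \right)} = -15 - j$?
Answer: $- \frac{39241}{20932} \approx -1.8747$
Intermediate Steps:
$\frac{\left(\left(h{\left(-77 \right)} + \left(11 - 12\right)^{2}\right) - 22077\right) - 17227}{32747 - 11815} = \frac{\left(\left(\left(-15 - -77\right) + \left(11 - 12\right)^{2}\right) - 22077\right) - 17227}{32747 - 11815} = \frac{\left(\left(\left(-15 + 77\right) + \left(-1\right)^{2}\right) - 22077\right) - 17227}{20932} = \left(\left(\left(62 + 1\right) - 22077\right) - 17227\right) \frac{1}{20932} = \left(\left(63 - 22077\right) - 17227\right) \frac{1}{20932} = \left(-22014 - 17227\right) \frac{1}{20932} = \left(-39241\right) \frac{1}{20932} = - \frac{39241}{20932}$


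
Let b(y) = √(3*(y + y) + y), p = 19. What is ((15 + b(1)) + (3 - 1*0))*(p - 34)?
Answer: -270 - 15*√7 ≈ -309.69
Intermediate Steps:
b(y) = √7*√y (b(y) = √(3*(2*y) + y) = √(6*y + y) = √(7*y) = √7*√y)
((15 + b(1)) + (3 - 1*0))*(p - 34) = ((15 + √7*√1) + (3 - 1*0))*(19 - 34) = ((15 + √7*1) + (3 + 0))*(-15) = ((15 + √7) + 3)*(-15) = (18 + √7)*(-15) = -270 - 15*√7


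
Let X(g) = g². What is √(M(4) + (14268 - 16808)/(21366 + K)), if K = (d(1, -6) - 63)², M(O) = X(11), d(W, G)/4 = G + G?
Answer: √15247436141/11229 ≈ 10.997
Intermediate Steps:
d(W, G) = 8*G (d(W, G) = 4*(G + G) = 4*(2*G) = 8*G)
M(O) = 121 (M(O) = 11² = 121)
K = 12321 (K = (8*(-6) - 63)² = (-48 - 63)² = (-111)² = 12321)
√(M(4) + (14268 - 16808)/(21366 + K)) = √(121 + (14268 - 16808)/(21366 + 12321)) = √(121 - 2540/33687) = √(4073587/33687) = √15247436141/11229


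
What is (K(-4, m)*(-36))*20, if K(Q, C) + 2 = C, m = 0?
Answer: 1440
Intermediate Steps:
K(Q, C) = -2 + C
(K(-4, m)*(-36))*20 = ((-2 + 0)*(-36))*20 = -2*(-36)*20 = 72*20 = 1440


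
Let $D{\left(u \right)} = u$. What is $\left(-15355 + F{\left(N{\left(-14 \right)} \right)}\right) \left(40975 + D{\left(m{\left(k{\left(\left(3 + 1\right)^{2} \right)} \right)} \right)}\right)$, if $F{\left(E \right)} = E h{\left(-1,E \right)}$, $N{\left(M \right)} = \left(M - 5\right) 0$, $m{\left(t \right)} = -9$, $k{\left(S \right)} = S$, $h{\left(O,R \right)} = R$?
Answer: $-629032930$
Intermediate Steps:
$N{\left(M \right)} = 0$ ($N{\left(M \right)} = \left(-5 + M\right) 0 = 0$)
$F{\left(E \right)} = E^{2}$ ($F{\left(E \right)} = E E = E^{2}$)
$\left(-15355 + F{\left(N{\left(-14 \right)} \right)}\right) \left(40975 + D{\left(m{\left(k{\left(\left(3 + 1\right)^{2} \right)} \right)} \right)}\right) = \left(-15355 + 0^{2}\right) \left(40975 - 9\right) = \left(-15355 + 0\right) 40966 = \left(-15355\right) 40966 = -629032930$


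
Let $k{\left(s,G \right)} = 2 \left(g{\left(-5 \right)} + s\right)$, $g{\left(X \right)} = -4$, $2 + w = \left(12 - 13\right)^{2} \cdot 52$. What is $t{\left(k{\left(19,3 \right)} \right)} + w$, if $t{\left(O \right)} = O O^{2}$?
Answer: $27050$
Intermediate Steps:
$w = 50$ ($w = -2 + \left(12 - 13\right)^{2} \cdot 52 = -2 + \left(-1\right)^{2} \cdot 52 = -2 + 1 \cdot 52 = -2 + 52 = 50$)
$k{\left(s,G \right)} = -8 + 2 s$ ($k{\left(s,G \right)} = 2 \left(-4 + s\right) = -8 + 2 s$)
$t{\left(O \right)} = O^{3}$
$t{\left(k{\left(19,3 \right)} \right)} + w = \left(-8 + 2 \cdot 19\right)^{3} + 50 = \left(-8 + 38\right)^{3} + 50 = 30^{3} + 50 = 27000 + 50 = 27050$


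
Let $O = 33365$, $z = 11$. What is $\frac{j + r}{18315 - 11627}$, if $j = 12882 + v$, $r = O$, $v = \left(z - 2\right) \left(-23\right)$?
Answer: $\frac{5755}{836} \approx 6.884$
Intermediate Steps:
$v = -207$ ($v = \left(11 - 2\right) \left(-23\right) = 9 \left(-23\right) = -207$)
$r = 33365$
$j = 12675$ ($j = 12882 - 207 = 12675$)
$\frac{j + r}{18315 - 11627} = \frac{12675 + 33365}{18315 - 11627} = \frac{46040}{6688} = 46040 \cdot \frac{1}{6688} = \frac{5755}{836}$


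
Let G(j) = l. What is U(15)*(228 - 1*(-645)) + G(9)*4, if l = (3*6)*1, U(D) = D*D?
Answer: 196497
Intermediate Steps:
U(D) = D²
l = 18 (l = 18*1 = 18)
G(j) = 18
U(15)*(228 - 1*(-645)) + G(9)*4 = 15²*(228 - 1*(-645)) + 18*4 = 225*(228 + 645) + 72 = 225*873 + 72 = 196425 + 72 = 196497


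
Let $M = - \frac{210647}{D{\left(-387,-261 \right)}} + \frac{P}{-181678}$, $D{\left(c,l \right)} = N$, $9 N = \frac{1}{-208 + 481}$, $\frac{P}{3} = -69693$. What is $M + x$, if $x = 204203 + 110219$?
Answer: $- \frac{93972083592167}{181678} \approx -5.1725 \cdot 10^{8}$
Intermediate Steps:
$P = -209079$ ($P = 3 \left(-69693\right) = -209079$)
$N = \frac{1}{2457}$ ($N = \frac{1}{9 \left(-208 + 481\right)} = \frac{1}{9 \cdot 273} = \frac{1}{9} \cdot \frac{1}{273} = \frac{1}{2457} \approx 0.000407$)
$D{\left(c,l \right)} = \frac{1}{2457}$
$x = 314422$
$M = - \frac{94029207152283}{181678}$ ($M = - 210647 \frac{1}{\frac{1}{2457}} - \frac{209079}{-181678} = \left(-210647\right) 2457 - - \frac{209079}{181678} = -517559679 + \frac{209079}{181678} = - \frac{94029207152283}{181678} \approx -5.1756 \cdot 10^{8}$)
$M + x = - \frac{94029207152283}{181678} + 314422 = - \frac{93972083592167}{181678}$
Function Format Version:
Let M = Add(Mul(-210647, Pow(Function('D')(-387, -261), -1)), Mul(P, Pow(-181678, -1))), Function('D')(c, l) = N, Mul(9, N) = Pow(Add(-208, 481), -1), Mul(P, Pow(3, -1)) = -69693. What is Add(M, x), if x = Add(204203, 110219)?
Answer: Rational(-93972083592167, 181678) ≈ -5.1725e+8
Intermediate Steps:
P = -209079 (P = Mul(3, -69693) = -209079)
N = Rational(1, 2457) (N = Mul(Rational(1, 9), Pow(Add(-208, 481), -1)) = Mul(Rational(1, 9), Pow(273, -1)) = Mul(Rational(1, 9), Rational(1, 273)) = Rational(1, 2457) ≈ 0.00040700)
Function('D')(c, l) = Rational(1, 2457)
x = 314422
M = Rational(-94029207152283, 181678) (M = Add(Mul(-210647, Pow(Rational(1, 2457), -1)), Mul(-209079, Pow(-181678, -1))) = Add(Mul(-210647, 2457), Mul(-209079, Rational(-1, 181678))) = Add(-517559679, Rational(209079, 181678)) = Rational(-94029207152283, 181678) ≈ -5.1756e+8)
Add(M, x) = Add(Rational(-94029207152283, 181678), 314422) = Rational(-93972083592167, 181678)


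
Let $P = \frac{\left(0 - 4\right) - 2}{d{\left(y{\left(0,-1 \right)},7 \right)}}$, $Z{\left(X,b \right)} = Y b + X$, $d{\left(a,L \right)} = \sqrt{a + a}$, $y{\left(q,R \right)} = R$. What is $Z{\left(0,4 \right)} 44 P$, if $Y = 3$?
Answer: $1584 i \sqrt{2} \approx 2240.1 i$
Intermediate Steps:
$d{\left(a,L \right)} = \sqrt{2} \sqrt{a}$ ($d{\left(a,L \right)} = \sqrt{2 a} = \sqrt{2} \sqrt{a}$)
$Z{\left(X,b \right)} = X + 3 b$ ($Z{\left(X,b \right)} = 3 b + X = X + 3 b$)
$P = 3 i \sqrt{2}$ ($P = \frac{\left(0 - 4\right) - 2}{\sqrt{2} \sqrt{-1}} = \frac{-4 - 2}{\sqrt{2} i} = - \frac{6}{i \sqrt{2}} = - 6 \left(- \frac{i \sqrt{2}}{2}\right) = 3 i \sqrt{2} \approx 4.2426 i$)
$Z{\left(0,4 \right)} 44 P = \left(0 + 3 \cdot 4\right) 44 \cdot 3 i \sqrt{2} = \left(0 + 12\right) 44 \cdot 3 i \sqrt{2} = 12 \cdot 44 \cdot 3 i \sqrt{2} = 528 \cdot 3 i \sqrt{2} = 1584 i \sqrt{2}$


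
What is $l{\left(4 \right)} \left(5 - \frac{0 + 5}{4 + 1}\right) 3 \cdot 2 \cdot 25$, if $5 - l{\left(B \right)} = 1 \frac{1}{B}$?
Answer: $2850$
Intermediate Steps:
$l{\left(B \right)} = 5 - \frac{1}{B}$ ($l{\left(B \right)} = 5 - 1 \frac{1}{B} = 5 - \frac{1}{B}$)
$l{\left(4 \right)} \left(5 - \frac{0 + 5}{4 + 1}\right) 3 \cdot 2 \cdot 25 = \left(5 - \frac{1}{4}\right) \left(5 - \frac{0 + 5}{4 + 1}\right) 3 \cdot 2 \cdot 25 = \left(5 - \frac{1}{4}\right) \left(5 - \frac{5}{5}\right) 3 \cdot 2 \cdot 25 = \left(5 - \frac{1}{4}\right) \left(5 - 5 \cdot \frac{1}{5}\right) 3 \cdot 2 \cdot 25 = \frac{19 \left(5 - 1\right)}{4} \cdot 3 \cdot 2 \cdot 25 = \frac{19}{4} \cdot 4 \cdot 3 \cdot 2 \cdot 25 = 19 \cdot 3 \cdot 2 \cdot 25 = 57 \cdot 2 \cdot 25 = 114 \cdot 25 = 2850$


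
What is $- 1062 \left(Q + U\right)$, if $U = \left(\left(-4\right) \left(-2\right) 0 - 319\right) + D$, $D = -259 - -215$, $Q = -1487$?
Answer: $1964700$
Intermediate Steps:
$D = -44$ ($D = -259 + 215 = -44$)
$U = -363$ ($U = \left(\left(-4\right) \left(-2\right) 0 - 319\right) - 44 = \left(8 \cdot 0 - 319\right) - 44 = \left(0 - 319\right) - 44 = -319 - 44 = -363$)
$- 1062 \left(Q + U\right) = - 1062 \left(-1487 - 363\right) = \left(-1062\right) \left(-1850\right) = 1964700$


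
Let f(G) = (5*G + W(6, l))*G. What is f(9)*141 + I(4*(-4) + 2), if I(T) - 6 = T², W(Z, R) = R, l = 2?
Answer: 59845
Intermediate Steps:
f(G) = G*(2 + 5*G) (f(G) = (5*G + 2)*G = (2 + 5*G)*G = G*(2 + 5*G))
I(T) = 6 + T²
f(9)*141 + I(4*(-4) + 2) = (9*(2 + 5*9))*141 + (6 + (4*(-4) + 2)²) = (9*(2 + 45))*141 + (6 + (-16 + 2)²) = (9*47)*141 + (6 + (-14)²) = 423*141 + (6 + 196) = 59643 + 202 = 59845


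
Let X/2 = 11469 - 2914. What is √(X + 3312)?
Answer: √20422 ≈ 142.91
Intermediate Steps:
X = 17110 (X = 2*(11469 - 2914) = 2*8555 = 17110)
√(X + 3312) = √(17110 + 3312) = √20422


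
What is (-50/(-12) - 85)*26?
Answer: -6305/3 ≈ -2101.7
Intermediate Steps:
(-50/(-12) - 85)*26 = (-50*(-1/12) - 85)*26 = (25/6 - 85)*26 = -485/6*26 = -6305/3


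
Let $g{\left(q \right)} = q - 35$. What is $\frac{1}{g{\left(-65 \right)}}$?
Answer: $- \frac{1}{100} \approx -0.01$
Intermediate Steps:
$g{\left(q \right)} = -35 + q$
$\frac{1}{g{\left(-65 \right)}} = \frac{1}{-35 - 65} = \frac{1}{-100} = - \frac{1}{100}$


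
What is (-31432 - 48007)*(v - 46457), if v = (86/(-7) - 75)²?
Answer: 151178136608/49 ≈ 3.0853e+9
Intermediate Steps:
v = 373321/49 (v = (86*(-⅐) - 75)² = (-86/7 - 75)² = (-611/7)² = 373321/49 ≈ 7618.8)
(-31432 - 48007)*(v - 46457) = (-31432 - 48007)*(373321/49 - 46457) = -79439*(-1903072/49) = 151178136608/49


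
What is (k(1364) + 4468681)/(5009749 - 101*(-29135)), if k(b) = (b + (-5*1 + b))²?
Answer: 540155/361472 ≈ 1.4943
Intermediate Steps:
k(b) = (-5 + 2*b)² (k(b) = (b + (-5 + b))² = (-5 + 2*b)²)
(k(1364) + 4468681)/(5009749 - 101*(-29135)) = ((-5 + 2*1364)² + 4468681)/(5009749 - 101*(-29135)) = ((-5 + 2728)² + 4468681)/(5009749 + 2942635) = (2723² + 4468681)/7952384 = (7414729 + 4468681)*(1/7952384) = 11883410*(1/7952384) = 540155/361472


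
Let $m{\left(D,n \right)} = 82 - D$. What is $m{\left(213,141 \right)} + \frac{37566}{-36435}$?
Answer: $- \frac{1603517}{12145} \approx -132.03$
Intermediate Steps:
$m{\left(213,141 \right)} + \frac{37566}{-36435} = \left(82 - 213\right) + \frac{37566}{-36435} = \left(82 - 213\right) + 37566 \left(- \frac{1}{36435}\right) = -131 - \frac{12522}{12145} = - \frac{1603517}{12145}$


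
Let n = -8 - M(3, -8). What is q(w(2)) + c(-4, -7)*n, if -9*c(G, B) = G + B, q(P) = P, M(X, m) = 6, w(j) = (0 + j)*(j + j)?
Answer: -82/9 ≈ -9.1111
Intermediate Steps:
w(j) = 2*j**2 (w(j) = j*(2*j) = 2*j**2)
n = -14 (n = -8 - 1*6 = -8 - 6 = -14)
c(G, B) = -B/9 - G/9 (c(G, B) = -(G + B)/9 = -(B + G)/9 = -B/9 - G/9)
q(w(2)) + c(-4, -7)*n = 2*2**2 + (-1/9*(-7) - 1/9*(-4))*(-14) = 2*4 + (7/9 + 4/9)*(-14) = 8 + (11/9)*(-14) = 8 - 154/9 = -82/9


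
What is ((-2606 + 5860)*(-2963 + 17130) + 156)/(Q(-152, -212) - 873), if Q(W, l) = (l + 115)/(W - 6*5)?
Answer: -8390122468/158789 ≈ -52838.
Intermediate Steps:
Q(W, l) = (115 + l)/(-30 + W) (Q(W, l) = (115 + l)/(W - 30) = (115 + l)/(-30 + W))
((-2606 + 5860)*(-2963 + 17130) + 156)/(Q(-152, -212) - 873) = ((-2606 + 5860)*(-2963 + 17130) + 156)/((115 - 212)/(-30 - 152) - 873) = (3254*14167 + 156)/(-97/(-182) - 873) = (46099418 + 156)/(-1/182*(-97) - 873) = 46099574/(97/182 - 873) = 46099574/(-158789/182) = 46099574*(-182/158789) = -8390122468/158789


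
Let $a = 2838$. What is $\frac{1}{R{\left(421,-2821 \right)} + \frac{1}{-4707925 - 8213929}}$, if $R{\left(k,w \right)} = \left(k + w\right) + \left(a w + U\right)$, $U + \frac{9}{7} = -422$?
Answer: $- \frac{90452978}{724421735562653} \approx -1.2486 \cdot 10^{-7}$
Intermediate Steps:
$U = - \frac{2963}{7}$ ($U = - \frac{9}{7} - 422 = - \frac{2963}{7} \approx -423.29$)
$R{\left(k,w \right)} = - \frac{2963}{7} + k + 2839 w$ ($R{\left(k,w \right)} = \left(k + w\right) + \left(2838 w - \frac{2963}{7}\right) = \left(k + w\right) + \left(- \frac{2963}{7} + 2838 w\right) = - \frac{2963}{7} + k + 2839 w$)
$\frac{1}{R{\left(421,-2821 \right)} + \frac{1}{-4707925 - 8213929}} = \frac{1}{\left(- \frac{2963}{7} + 421 + 2839 \left(-2821\right)\right) + \frac{1}{-4707925 - 8213929}} = \frac{1}{\left(- \frac{2963}{7} + 421 - 8008819\right) + \frac{1}{-12921854}} = \frac{1}{- \frac{56061749}{7} - \frac{1}{12921854}} = \frac{1}{- \frac{724421735562653}{90452978}} = - \frac{90452978}{724421735562653}$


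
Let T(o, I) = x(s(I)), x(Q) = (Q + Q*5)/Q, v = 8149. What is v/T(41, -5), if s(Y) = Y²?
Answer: 8149/6 ≈ 1358.2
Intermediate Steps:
x(Q) = 6 (x(Q) = (Q + 5*Q)/Q = (6*Q)/Q = 6)
T(o, I) = 6
v/T(41, -5) = 8149/6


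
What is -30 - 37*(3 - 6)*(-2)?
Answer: -252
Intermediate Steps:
-30 - 37*(3 - 6)*(-2) = -30 - (-111)*(-2) = -30 - 37*6 = -30 - 222 = -252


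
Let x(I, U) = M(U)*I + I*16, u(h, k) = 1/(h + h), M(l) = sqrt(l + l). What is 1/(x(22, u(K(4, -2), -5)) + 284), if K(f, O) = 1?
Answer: 1/658 ≈ 0.0015198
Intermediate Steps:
M(l) = sqrt(2)*sqrt(l) (M(l) = sqrt(2*l) = sqrt(2)*sqrt(l))
u(h, k) = 1/(2*h)
x(I, U) = 16*I + I*sqrt(2)*sqrt(U) (x(I, U) = (sqrt(2)*sqrt(U))*I + I*16 = I*sqrt(2)*sqrt(U) + 16*I = 16*I + I*sqrt(2)*sqrt(U))
1/(x(22, u(K(4, -2), -5)) + 284) = 1/(22*(16 + sqrt(2)*sqrt((1/2)/1)) + 284) = 1/(22*(16 + sqrt(2)*sqrt((1/2)*1)) + 284) = 1/(22*(16 + sqrt(2)*sqrt(1/2)) + 284) = 1/(22*(16 + sqrt(2)*(sqrt(2)/2)) + 284) = 1/(22*(16 + 1) + 284) = 1/(22*17 + 284) = 1/(374 + 284) = 1/658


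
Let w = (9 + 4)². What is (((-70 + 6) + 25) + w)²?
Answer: 16900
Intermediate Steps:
w = 169 (w = 13² = 169)
(((-70 + 6) + 25) + w)² = (((-70 + 6) + 25) + 169)² = ((-64 + 25) + 169)² = (-39 + 169)² = 130² = 16900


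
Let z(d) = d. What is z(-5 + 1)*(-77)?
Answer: 308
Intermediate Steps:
z(-5 + 1)*(-77) = (-5 + 1)*(-77) = -4*(-77) = 308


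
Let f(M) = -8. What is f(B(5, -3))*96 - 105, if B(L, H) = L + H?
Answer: -873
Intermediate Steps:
B(L, H) = H + L
f(B(5, -3))*96 - 105 = -8*96 - 105 = -768 - 105 = -873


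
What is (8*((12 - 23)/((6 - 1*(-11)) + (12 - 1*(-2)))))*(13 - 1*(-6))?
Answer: -1672/31 ≈ -53.935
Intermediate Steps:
(8*((12 - 23)/((6 - 1*(-11)) + (12 - 1*(-2)))))*(13 - 1*(-6)) = (8*(-11/((6 + 11) + (12 + 2))))*(13 + 6) = (8*(-11/(17 + 14)))*19 = (8*(-11/31))*19 = -88/31*19 = -1672/31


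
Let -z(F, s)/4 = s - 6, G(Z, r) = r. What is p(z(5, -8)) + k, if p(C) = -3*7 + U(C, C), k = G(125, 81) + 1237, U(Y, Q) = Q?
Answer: 1353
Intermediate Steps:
z(F, s) = 24 - 4*s (z(F, s) = -4*(s - 6) = -4*(-6 + s) = 24 - 4*s)
k = 1318 (k = 81 + 1237 = 1318)
p(C) = -21 + C (p(C) = -3*7 + C = -21 + C)
p(z(5, -8)) + k = (-21 + (24 - 4*(-8))) + 1318 = (-21 + (24 + 32)) + 1318 = (-21 + 56) + 1318 = 35 + 1318 = 1353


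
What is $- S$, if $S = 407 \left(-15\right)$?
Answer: $6105$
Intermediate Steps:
$S = -6105$
$- S = \left(-1\right) \left(-6105\right) = 6105$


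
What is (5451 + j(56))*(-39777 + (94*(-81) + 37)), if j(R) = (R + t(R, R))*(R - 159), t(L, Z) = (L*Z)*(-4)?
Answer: -61167872110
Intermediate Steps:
t(L, Z) = -4*L*Z
j(R) = (-159 + R)*(R - 4*R²) (j(R) = (R - 4*R*R)*(R - 159) = (R - 4*R²)*(-159 + R) = (-159 + R)*(R - 4*R²))
(5451 + j(56))*(-39777 + (94*(-81) + 37)) = (5451 + 56*(-159 - 4*56² + 637*56))*(-39777 + (94*(-81) + 37)) = (5451 + 56*(-159 - 4*3136 + 35672))*(-39777 + (-7614 + 37)) = (5451 + 56*(-159 - 12544 + 35672))*(-39777 - 7577) = (5451 + 56*22969)*(-47354) = (5451 + 1286264)*(-47354) = 1291715*(-47354) = -61167872110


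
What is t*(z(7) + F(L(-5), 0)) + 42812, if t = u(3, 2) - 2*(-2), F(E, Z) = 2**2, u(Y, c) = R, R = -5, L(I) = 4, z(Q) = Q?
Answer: 42801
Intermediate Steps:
u(Y, c) = -5
F(E, Z) = 4
t = -1 (t = -5 - 2*(-2) = -5 + 4 = -1)
t*(z(7) + F(L(-5), 0)) + 42812 = -(7 + 4) + 42812 = -1*11 + 42812 = -11 + 42812 = 42801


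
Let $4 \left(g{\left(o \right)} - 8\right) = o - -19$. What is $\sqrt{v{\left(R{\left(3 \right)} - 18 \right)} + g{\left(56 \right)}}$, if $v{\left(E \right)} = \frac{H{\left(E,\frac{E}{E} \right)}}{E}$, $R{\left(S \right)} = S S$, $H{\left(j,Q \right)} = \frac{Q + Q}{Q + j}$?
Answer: $\frac{\sqrt{241}}{3} \approx 5.1747$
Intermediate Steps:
$H{\left(j,Q \right)} = \frac{2 Q}{Q + j}$
$R{\left(S \right)} = S^{2}$
$g{\left(o \right)} = \frac{51}{4} + \frac{o}{4}$ ($g{\left(o \right)} = 8 + \frac{o - -19}{4} = 8 + \frac{o + 19}{4} = 8 + \frac{19 + o}{4} = 8 + \left(\frac{19}{4} + \frac{o}{4}\right) = \frac{51}{4} + \frac{o}{4}$)
$v{\left(E \right)} = \frac{2}{E \left(1 + E\right)}$ ($v{\left(E \right)} = \frac{2 \frac{E}{E} \frac{1}{\frac{E}{E} + E}}{E} = \frac{2 \cdot 1 \frac{1}{1 + E}}{E} = \frac{2 \frac{1}{1 + E}}{E} = \frac{2}{E \left(1 + E\right)}$)
$\sqrt{v{\left(R{\left(3 \right)} - 18 \right)} + g{\left(56 \right)}} = \sqrt{\frac{2}{\left(3^{2} - 18\right) \left(1 - \left(18 - 3^{2}\right)\right)} + \left(\frac{51}{4} + \frac{1}{4} \cdot 56\right)} = \sqrt{\frac{2}{\left(9 - 18\right) \left(1 + \left(9 - 18\right)\right)} + \left(\frac{51}{4} + 14\right)} = \sqrt{\frac{2}{\left(-9\right) \left(1 - 9\right)} + \frac{107}{4}} = \sqrt{2 \left(- \frac{1}{9}\right) \frac{1}{-8} + \frac{107}{4}} = \sqrt{2 \left(- \frac{1}{9}\right) \left(- \frac{1}{8}\right) + \frac{107}{4}} = \sqrt{\frac{1}{36} + \frac{107}{4}} = \sqrt{\frac{241}{9}} = \frac{\sqrt{241}}{3}$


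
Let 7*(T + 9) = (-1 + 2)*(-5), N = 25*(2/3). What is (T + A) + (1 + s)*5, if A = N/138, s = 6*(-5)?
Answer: -224006/1449 ≈ -154.59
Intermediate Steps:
s = -30
N = 50/3 (N = 25*(2*(⅓)) = 25*(⅔) = 50/3 ≈ 16.667)
A = 25/207 (A = (50/3)/138 = (50/3)*(1/138) = 25/207 ≈ 0.12077)
T = -68/7 (T = -9 + ((-1 + 2)*(-5))/7 = -9 + (1*(-5))/7 = -9 + (⅐)*(-5) = -9 - 5/7 = -68/7 ≈ -9.7143)
(T + A) + (1 + s)*5 = (-68/7 + 25/207) + (1 - 30)*5 = -13901/1449 - 29*5 = -13901/1449 - 145 = -224006/1449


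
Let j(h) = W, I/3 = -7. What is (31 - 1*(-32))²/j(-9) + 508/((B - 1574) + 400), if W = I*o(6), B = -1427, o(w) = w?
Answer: -164879/5202 ≈ -31.695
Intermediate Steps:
I = -21 (I = 3*(-7) = -21)
W = -126 (W = -21*6 = -126)
j(h) = -126
(31 - 1*(-32))²/j(-9) + 508/((B - 1574) + 400) = (31 - 1*(-32))²/(-126) + 508/((-1427 - 1574) + 400) = (31 + 32)²*(-1/126) + 508/(-3001 + 400) = 63²*(-1/126) + 508/(-2601) = 3969*(-1/126) + 508*(-1/2601) = -63/2 - 508/2601 = -164879/5202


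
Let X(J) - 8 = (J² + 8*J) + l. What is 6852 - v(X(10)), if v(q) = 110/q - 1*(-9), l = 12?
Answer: 136849/20 ≈ 6842.5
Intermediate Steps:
X(J) = 20 + J² + 8*J (X(J) = 8 + ((J² + 8*J) + 12) = 8 + (12 + J² + 8*J) = 20 + J² + 8*J)
v(q) = 9 + 110/q (v(q) = 110/q + 9 = 9 + 110/q)
6852 - v(X(10)) = 6852 - (9 + 110/(20 + 10² + 8*10)) = 6852 - (9 + 110/(20 + 100 + 80)) = 6852 - (9 + 110/200) = 6852 - (9 + 110*(1/200)) = 6852 - (9 + 11/20) = 6852 - 1*191/20 = 6852 - 191/20 = 136849/20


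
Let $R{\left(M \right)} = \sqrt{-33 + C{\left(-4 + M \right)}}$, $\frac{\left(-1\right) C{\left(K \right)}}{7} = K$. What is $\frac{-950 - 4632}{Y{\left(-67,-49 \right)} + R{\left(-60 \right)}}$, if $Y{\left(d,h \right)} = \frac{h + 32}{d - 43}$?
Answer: $\frac{10438340}{5021211} - \frac{67542200 \sqrt{415}}{5021211} \approx -271.95$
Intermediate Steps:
$C{\left(K \right)} = - 7 K$
$Y{\left(d,h \right)} = \frac{32 + h}{-43 + d}$
$R{\left(M \right)} = \sqrt{-5 - 7 M}$ ($R{\left(M \right)} = \sqrt{-33 - 7 \left(-4 + M\right)} = \sqrt{-33 - \left(-28 + 7 M\right)} = \sqrt{-5 - 7 M}$)
$\frac{-950 - 4632}{Y{\left(-67,-49 \right)} + R{\left(-60 \right)}} = \frac{-950 - 4632}{\frac{32 - 49}{-43 - 67} + \sqrt{-5 - -420}} = - \frac{5582}{\frac{1}{-110} \left(-17\right) + \sqrt{-5 + 420}} = - \frac{5582}{\left(- \frac{1}{110}\right) \left(-17\right) + \sqrt{415}} = - \frac{5582}{\frac{17}{110} + \sqrt{415}}$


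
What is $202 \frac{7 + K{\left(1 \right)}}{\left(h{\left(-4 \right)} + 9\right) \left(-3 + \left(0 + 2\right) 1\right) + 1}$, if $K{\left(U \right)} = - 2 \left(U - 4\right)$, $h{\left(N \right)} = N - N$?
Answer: $- \frac{1313}{4} \approx -328.25$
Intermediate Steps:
$h{\left(N \right)} = 0$
$K{\left(U \right)} = 8 - 2 U$ ($K{\left(U \right)} = - 2 \left(-4 + U\right) = 8 - 2 U$)
$202 \frac{7 + K{\left(1 \right)}}{\left(h{\left(-4 \right)} + 9\right) \left(-3 + \left(0 + 2\right) 1\right) + 1} = 202 \frac{7 + \left(8 - 2\right)}{\left(0 + 9\right) \left(-3 + \left(0 + 2\right) 1\right) + 1} = 202 \frac{7 + \left(8 - 2\right)}{9 \left(-3 + 2 \cdot 1\right) + 1} = 202 \frac{7 + 6}{9 \left(-3 + 2\right) + 1} = 202 \frac{13}{9 \left(-1\right) + 1} = 202 \frac{13}{-9 + 1} = 202 \frac{13}{-8} = 202 \cdot 13 \left(- \frac{1}{8}\right) = 202 \left(- \frac{13}{8}\right) = - \frac{1313}{4}$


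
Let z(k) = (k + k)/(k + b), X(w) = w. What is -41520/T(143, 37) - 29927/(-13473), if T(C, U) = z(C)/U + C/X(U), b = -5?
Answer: -142784597561/13486473 ≈ -10587.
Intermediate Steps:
z(k) = 2*k/(-5 + k) (z(k) = (k + k)/(k - 5) = (2*k)/(-5 + k) = 2*k/(-5 + k))
T(C, U) = C/U + 2*C/(U*(-5 + C)) (T(C, U) = (2*C/(-5 + C))/U + C/U = 2*C/(U*(-5 + C)) + C/U = C/U + 2*C/(U*(-5 + C)))
-41520/T(143, 37) - 29927/(-13473) = -41520*37*(-5 + 143)/(143*(-3 + 143)) - 29927/(-13473) = -41520/(143*(1/37)*140/138) - 29927*(-1/13473) = -41520/(143*(1/37)*(1/138)*140) + 29927/13473 = -41520/10010/2553 + 29927/13473 = -41520*2553/10010 + 29927/13473 = -10600056/1001 + 29927/13473 = -142784597561/13486473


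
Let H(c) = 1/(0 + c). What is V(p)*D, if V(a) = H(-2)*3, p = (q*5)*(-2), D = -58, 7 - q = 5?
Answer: 87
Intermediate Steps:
q = 2 (q = 7 - 1*5 = 7 - 5 = 2)
p = -20 (p = (2*5)*(-2) = 10*(-2) = -20)
H(c) = 1/c
V(a) = -3/2 (V(a) = 3/(-2) = -½*3 = -3/2)
V(p)*D = -3/2*(-58) = 87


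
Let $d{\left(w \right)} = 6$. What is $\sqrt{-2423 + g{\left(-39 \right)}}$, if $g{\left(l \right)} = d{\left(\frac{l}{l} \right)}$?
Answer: $i \sqrt{2417} \approx 49.163 i$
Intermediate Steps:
$g{\left(l \right)} = 6$
$\sqrt{-2423 + g{\left(-39 \right)}} = \sqrt{-2423 + 6} = \sqrt{-2417} = i \sqrt{2417}$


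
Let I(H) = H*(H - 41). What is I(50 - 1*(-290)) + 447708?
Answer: 549368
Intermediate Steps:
I(H) = H*(-41 + H)
I(50 - 1*(-290)) + 447708 = (50 - 1*(-290))*(-41 + (50 - 1*(-290))) + 447708 = (50 + 290)*(-41 + (50 + 290)) + 447708 = 340*(-41 + 340) + 447708 = 340*299 + 447708 = 101660 + 447708 = 549368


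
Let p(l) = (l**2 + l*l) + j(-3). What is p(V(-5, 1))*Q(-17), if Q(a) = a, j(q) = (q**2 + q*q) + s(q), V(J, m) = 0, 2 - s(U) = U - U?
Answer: -340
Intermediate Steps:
s(U) = 2 (s(U) = 2 - (U - U) = 2 - 1*0 = 2 + 0 = 2)
j(q) = 2 + 2*q**2 (j(q) = (q**2 + q*q) + 2 = (q**2 + q**2) + 2 = 2*q**2 + 2 = 2 + 2*q**2)
p(l) = 20 + 2*l**2 (p(l) = (l**2 + l*l) + (2 + 2*(-3)**2) = (l**2 + l**2) + (2 + 2*9) = 2*l**2 + (2 + 18) = 2*l**2 + 20 = 20 + 2*l**2)
p(V(-5, 1))*Q(-17) = (20 + 2*0**2)*(-17) = (20 + 2*0)*(-17) = (20 + 0)*(-17) = 20*(-17) = -340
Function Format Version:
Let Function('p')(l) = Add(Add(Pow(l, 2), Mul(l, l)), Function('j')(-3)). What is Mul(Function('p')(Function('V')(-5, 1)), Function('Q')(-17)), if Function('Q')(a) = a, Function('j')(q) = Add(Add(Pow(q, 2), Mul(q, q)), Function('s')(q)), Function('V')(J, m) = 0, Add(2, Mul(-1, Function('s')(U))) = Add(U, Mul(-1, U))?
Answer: -340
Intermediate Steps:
Function('s')(U) = 2 (Function('s')(U) = Add(2, Mul(-1, Add(U, Mul(-1, U)))) = Add(2, Mul(-1, 0)) = Add(2, 0) = 2)
Function('j')(q) = Add(2, Mul(2, Pow(q, 2))) (Function('j')(q) = Add(Add(Pow(q, 2), Mul(q, q)), 2) = Add(Add(Pow(q, 2), Pow(q, 2)), 2) = Add(Mul(2, Pow(q, 2)), 2) = Add(2, Mul(2, Pow(q, 2))))
Function('p')(l) = Add(20, Mul(2, Pow(l, 2))) (Function('p')(l) = Add(Add(Pow(l, 2), Mul(l, l)), Add(2, Mul(2, Pow(-3, 2)))) = Add(Add(Pow(l, 2), Pow(l, 2)), Add(2, Mul(2, 9))) = Add(Mul(2, Pow(l, 2)), Add(2, 18)) = Add(Mul(2, Pow(l, 2)), 20) = Add(20, Mul(2, Pow(l, 2))))
Mul(Function('p')(Function('V')(-5, 1)), Function('Q')(-17)) = Mul(Add(20, Mul(2, Pow(0, 2))), -17) = Mul(Add(20, Mul(2, 0)), -17) = Mul(Add(20, 0), -17) = Mul(20, -17) = -340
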